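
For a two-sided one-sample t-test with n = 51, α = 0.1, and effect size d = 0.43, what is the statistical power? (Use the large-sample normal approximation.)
Power ≈ 0.92

Power calculation (one-sample t-test, normal approximation):
z_β = d · √n - z_{α/2}
z_β = 0.43 · √51 - 1.645
z_β = 0.43 · 7.141 - 1.645
z_β = 1.426

Power = Φ(z_β) = Φ(1.426) ≈ 0.923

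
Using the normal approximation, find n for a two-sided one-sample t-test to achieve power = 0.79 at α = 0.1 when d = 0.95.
n = 7

Sample size formula (one-sample t-test, normal approximation):
n = ((z_{α/2} + z_β) / d)²

z_{α/2} = 1.645 (for α = 0.1, two-sided)
z_β = 0.806 (for power = 0.79)
d = 0.95

n = ((1.645 + 0.806) / 0.95)²
n = (2.580)²
n ≈ 6.66
Round up to the next whole number: n = 7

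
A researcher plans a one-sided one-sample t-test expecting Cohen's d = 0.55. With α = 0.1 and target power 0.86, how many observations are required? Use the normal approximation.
n = 19

Sample size formula (one-sample t-test, normal approximation):
n = ((z_α + z_β) / d)²

z_α = 1.282 (for α = 0.1, one-sided)
z_β = 1.080 (for power = 0.86)
d = 0.55

n = ((1.282 + 1.080) / 0.55)²
n = (4.295)²
n ≈ 18.45
Round up to the next whole number: n = 19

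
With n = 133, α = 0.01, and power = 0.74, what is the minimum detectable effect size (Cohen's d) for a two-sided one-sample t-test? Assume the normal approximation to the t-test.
d ≈ 0.28

Minimum detectable effect (one-sample t-test, normal approximation):
d = (z_{α/2} + z_β) / √n
d = (2.576 + 0.643) / √133
d = 3.219 / 11.533
d ≈ 0.28

By Cohen's convention (0.2 small / 0.5 medium / 0.8 large): small effect.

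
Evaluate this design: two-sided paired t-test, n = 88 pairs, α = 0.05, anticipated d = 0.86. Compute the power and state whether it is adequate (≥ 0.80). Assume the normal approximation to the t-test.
Power ≈ 1.00; the study is adequately powered (power ≥ 0.80)

Power calculation (paired t-test, normal approximation):
z_β = d · √n - z_{α/2}
z_β = 0.86 · √88 - 1.960
z_β = 0.86 · 9.381 - 1.960
z_β = 6.108

Power = Φ(z_β) = Φ(6.108) ≈ 1.000

Effect size d = 0.86 is large by Cohen's convention (0.2/0.5/0.8).

Threshold: power ≥ 0.80 is conventionally adequate.
Power ≈ 1.00 → the study is adequately powered (power ≥ 0.80).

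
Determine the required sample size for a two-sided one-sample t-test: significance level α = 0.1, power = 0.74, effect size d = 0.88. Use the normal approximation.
n = 7

Sample size formula (one-sample t-test, normal approximation):
n = ((z_{α/2} + z_β) / d)²

z_{α/2} = 1.645 (for α = 0.1, two-sided)
z_β = 0.643 (for power = 0.74)
d = 0.88

n = ((1.645 + 0.643) / 0.88)²
n = (2.600)²
n ≈ 6.76
Round up to the next whole number: n = 7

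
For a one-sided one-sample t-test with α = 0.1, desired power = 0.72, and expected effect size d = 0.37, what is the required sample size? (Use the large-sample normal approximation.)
n = 26

Sample size formula (one-sample t-test, normal approximation):
n = ((z_α + z_β) / d)²

z_α = 1.282 (for α = 0.1, one-sided)
z_β = 0.583 (for power = 0.72)
d = 0.37

n = ((1.282 + 0.583) / 0.37)²
n = (5.041)²
n ≈ 25.41
Round up to the next whole number: n = 26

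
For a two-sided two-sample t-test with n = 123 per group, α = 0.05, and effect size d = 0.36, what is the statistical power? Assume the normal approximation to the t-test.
Power ≈ 0.81

Power calculation (two-sample t-test, normal approximation):
z_β = d · √(n/2) - z_{α/2}
z_β = 0.36 · √(123/2) - 1.960
z_β = 0.36 · 7.842 - 1.960
z_β = 0.863

Power = Φ(z_β) = Φ(0.863) ≈ 0.806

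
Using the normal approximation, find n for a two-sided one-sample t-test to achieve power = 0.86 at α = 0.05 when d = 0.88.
n = 12

Sample size formula (one-sample t-test, normal approximation):
n = ((z_{α/2} + z_β) / d)²

z_{α/2} = 1.960 (for α = 0.05, two-sided)
z_β = 1.080 (for power = 0.86)
d = 0.88

n = ((1.960 + 1.080) / 0.88)²
n = (3.455)²
n ≈ 11.94
Round up to the next whole number: n = 12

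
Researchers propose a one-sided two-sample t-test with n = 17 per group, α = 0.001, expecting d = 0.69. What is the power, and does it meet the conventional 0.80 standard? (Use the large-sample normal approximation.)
Power ≈ 0.14; the study is underpowered (power < 0.80)

Power calculation (two-sample t-test, normal approximation):
z_β = d · √(n/2) - z_α
z_β = 0.69 · √(17/2) - 3.090
z_β = 0.69 · 2.915 - 3.090
z_β = -1.079

Power = Φ(z_β) = Φ(-1.079) ≈ 0.140

Effect size d = 0.69 is medium by Cohen's convention (0.2/0.5/0.8).

Threshold: power ≥ 0.80 is conventionally adequate.
Power ≈ 0.14 → the study is underpowered (power < 0.80).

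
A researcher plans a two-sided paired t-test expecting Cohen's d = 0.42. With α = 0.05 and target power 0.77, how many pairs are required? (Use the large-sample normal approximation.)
n = 42 pairs

Sample size formula (paired t-test, normal approximation):
n = ((z_{α/2} + z_β) / d)²

z_{α/2} = 1.960 (for α = 0.05, two-sided)
z_β = 0.739 (for power = 0.77)
d = 0.42

n = ((1.960 + 0.739) / 0.42)²
n = (6.426)²
n ≈ 41.29
Round up to the next whole number: n = 42 pairs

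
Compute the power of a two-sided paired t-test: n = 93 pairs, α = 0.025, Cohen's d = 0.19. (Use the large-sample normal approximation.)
Power ≈ 0.34

Power calculation (paired t-test, normal approximation):
z_β = d · √n - z_{α/2}
z_β = 0.19 · √93 - 2.241
z_β = 0.19 · 9.644 - 2.241
z_β = -0.409

Power = Φ(z_β) = Φ(-0.409) ≈ 0.341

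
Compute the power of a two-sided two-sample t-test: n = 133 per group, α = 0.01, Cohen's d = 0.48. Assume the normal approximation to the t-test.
Power ≈ 0.91

Power calculation (two-sample t-test, normal approximation):
z_β = d · √(n/2) - z_{α/2}
z_β = 0.48 · √(133/2) - 2.576
z_β = 0.48 · 8.155 - 2.576
z_β = 1.338

Power = Φ(z_β) = Φ(1.338) ≈ 0.910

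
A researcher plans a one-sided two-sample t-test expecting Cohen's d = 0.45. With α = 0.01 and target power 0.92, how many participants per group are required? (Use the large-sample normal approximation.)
n = 138 per group

Sample size formula (two-sample t-test, normal approximation):
n = 2 · ((z_α + z_β) / d)²

z_α = 2.326 (for α = 0.01, one-sided)
z_β = 1.405 (for power = 0.92)
d = 0.45

n = 2 · ((2.326 + 1.405) / 0.45)²
n = 2 · (8.291)²
n ≈ 137.48
Round up to the next whole number: n = 138 per group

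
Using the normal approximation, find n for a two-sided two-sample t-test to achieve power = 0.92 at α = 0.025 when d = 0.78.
n = 44 per group

Sample size formula (two-sample t-test, normal approximation):
n = 2 · ((z_{α/2} + z_β) / d)²

z_{α/2} = 2.241 (for α = 0.025, two-sided)
z_β = 1.405 (for power = 0.92)
d = 0.78

n = 2 · ((2.241 + 1.405) / 0.78)²
n = 2 · (4.674)²
n ≈ 43.69
Round up to the next whole number: n = 44 per group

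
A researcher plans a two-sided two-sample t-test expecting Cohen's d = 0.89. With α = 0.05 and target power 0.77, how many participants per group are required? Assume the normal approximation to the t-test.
n = 19 per group

Sample size formula (two-sample t-test, normal approximation):
n = 2 · ((z_{α/2} + z_β) / d)²

z_{α/2} = 1.960 (for α = 0.05, two-sided)
z_β = 0.739 (for power = 0.77)
d = 0.89

n = 2 · ((1.960 + 0.739) / 0.89)²
n = 2 · (3.033)²
n ≈ 18.40
Round up to the next whole number: n = 19 per group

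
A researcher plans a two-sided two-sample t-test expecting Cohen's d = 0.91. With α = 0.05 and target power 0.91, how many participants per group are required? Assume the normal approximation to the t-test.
n = 27 per group

Sample size formula (two-sample t-test, normal approximation):
n = 2 · ((z_{α/2} + z_β) / d)²

z_{α/2} = 1.960 (for α = 0.05, two-sided)
z_β = 1.341 (for power = 0.91)
d = 0.91

n = 2 · ((1.960 + 1.341) / 0.91)²
n = 2 · (3.627)²
n ≈ 26.31
Round up to the next whole number: n = 27 per group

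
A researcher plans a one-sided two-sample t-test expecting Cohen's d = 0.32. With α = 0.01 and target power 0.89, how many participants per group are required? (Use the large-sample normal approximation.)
n = 247 per group

Sample size formula (two-sample t-test, normal approximation):
n = 2 · ((z_α + z_β) / d)²

z_α = 2.326 (for α = 0.01, one-sided)
z_β = 1.227 (for power = 0.89)
d = 0.32

n = 2 · ((2.326 + 1.227) / 0.32)²
n = 2 · (11.103)²
n ≈ 246.55
Round up to the next whole number: n = 247 per group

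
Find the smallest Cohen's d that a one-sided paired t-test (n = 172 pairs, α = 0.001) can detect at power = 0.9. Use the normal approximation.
d ≈ 0.33

Minimum detectable effect (paired t-test, normal approximation):
d = (z_α + z_β) / √n
d = (3.090 + 1.282) / √172
d = 4.372 / 13.115
d ≈ 0.33

By Cohen's convention (0.2 small / 0.5 medium / 0.8 large): small effect.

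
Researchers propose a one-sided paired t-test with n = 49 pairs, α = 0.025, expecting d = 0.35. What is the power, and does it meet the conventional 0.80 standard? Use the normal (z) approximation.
Power ≈ 0.69; the study is underpowered (power < 0.80)

Power calculation (paired t-test, normal approximation):
z_β = d · √n - z_α
z_β = 0.35 · √49 - 1.960
z_β = 0.35 · 7.000 - 1.960
z_β = 0.490

Power = Φ(z_β) = Φ(0.490) ≈ 0.688

Effect size d = 0.35 is small by Cohen's convention (0.2/0.5/0.8).

Threshold: power ≥ 0.80 is conventionally adequate.
Power ≈ 0.69 → the study is underpowered (power < 0.80).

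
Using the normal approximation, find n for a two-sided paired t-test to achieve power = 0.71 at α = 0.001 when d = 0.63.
n = 38 pairs

Sample size formula (paired t-test, normal approximation):
n = ((z_{α/2} + z_β) / d)²

z_{α/2} = 3.291 (for α = 0.001, two-sided)
z_β = 0.553 (for power = 0.71)
d = 0.63

n = ((3.291 + 0.553) / 0.63)²
n = (6.102)²
n ≈ 37.23
Round up to the next whole number: n = 38 pairs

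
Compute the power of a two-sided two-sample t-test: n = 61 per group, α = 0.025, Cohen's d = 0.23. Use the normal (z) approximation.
Power ≈ 0.17

Power calculation (two-sample t-test, normal approximation):
z_β = d · √(n/2) - z_{α/2}
z_β = 0.23 · √(61/2) - 2.241
z_β = 0.23 · 5.523 - 2.241
z_β = -0.971

Power = Φ(z_β) = Φ(-0.971) ≈ 0.166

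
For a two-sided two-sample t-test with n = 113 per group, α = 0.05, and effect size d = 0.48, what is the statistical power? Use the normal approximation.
Power ≈ 0.95

Power calculation (two-sample t-test, normal approximation):
z_β = d · √(n/2) - z_{α/2}
z_β = 0.48 · √(113/2) - 1.960
z_β = 0.48 · 7.517 - 1.960
z_β = 1.648

Power = Φ(z_β) = Φ(1.648) ≈ 0.950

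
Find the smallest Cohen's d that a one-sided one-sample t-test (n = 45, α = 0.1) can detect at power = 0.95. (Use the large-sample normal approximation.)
d ≈ 0.44

Minimum detectable effect (one-sample t-test, normal approximation):
d = (z_α + z_β) / √n
d = (1.282 + 1.645) / √45
d = 2.926 / 6.708
d ≈ 0.44

By Cohen's convention (0.2 small / 0.5 medium / 0.8 large): small effect.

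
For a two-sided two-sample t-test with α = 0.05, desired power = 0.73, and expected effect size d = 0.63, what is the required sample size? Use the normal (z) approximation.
n = 34 per group

Sample size formula (two-sample t-test, normal approximation):
n = 2 · ((z_{α/2} + z_β) / d)²

z_{α/2} = 1.960 (for α = 0.05, two-sided)
z_β = 0.613 (for power = 0.73)
d = 0.63

n = 2 · ((1.960 + 0.613) / 0.63)²
n = 2 · (4.084)²
n ≈ 33.36
Round up to the next whole number: n = 34 per group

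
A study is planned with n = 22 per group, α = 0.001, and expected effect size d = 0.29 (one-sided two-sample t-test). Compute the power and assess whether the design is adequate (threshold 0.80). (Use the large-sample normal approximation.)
Power ≈ 0.02; the study is underpowered (power < 0.80)

Power calculation (two-sample t-test, normal approximation):
z_β = d · √(n/2) - z_α
z_β = 0.29 · √(22/2) - 3.090
z_β = 0.29 · 3.317 - 3.090
z_β = -2.128

Power = Φ(z_β) = Φ(-2.128) ≈ 0.017

Effect size d = 0.29 is small by Cohen's convention (0.2/0.5/0.8).

Threshold: power ≥ 0.80 is conventionally adequate.
Power ≈ 0.02 → the study is underpowered (power < 0.80).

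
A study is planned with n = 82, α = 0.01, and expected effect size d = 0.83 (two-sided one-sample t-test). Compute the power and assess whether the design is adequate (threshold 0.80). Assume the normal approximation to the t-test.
Power ≈ 1.00; the study is adequately powered (power ≥ 0.80)

Power calculation (one-sample t-test, normal approximation):
z_β = d · √n - z_{α/2}
z_β = 0.83 · √82 - 2.576
z_β = 0.83 · 9.055 - 2.576
z_β = 4.940

Power = Φ(z_β) = Φ(4.940) ≈ 1.000

Effect size d = 0.83 is large by Cohen's convention (0.2/0.5/0.8).

Threshold: power ≥ 0.80 is conventionally adequate.
Power ≈ 1.00 → the study is adequately powered (power ≥ 0.80).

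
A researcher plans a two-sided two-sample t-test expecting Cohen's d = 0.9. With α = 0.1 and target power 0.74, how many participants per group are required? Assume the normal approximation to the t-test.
n = 13 per group

Sample size formula (two-sample t-test, normal approximation):
n = 2 · ((z_{α/2} + z_β) / d)²

z_{α/2} = 1.645 (for α = 0.1, two-sided)
z_β = 0.643 (for power = 0.74)
d = 0.9

n = 2 · ((1.645 + 0.643) / 0.9)²
n = 2 · (2.542)²
n ≈ 12.92
Round up to the next whole number: n = 13 per group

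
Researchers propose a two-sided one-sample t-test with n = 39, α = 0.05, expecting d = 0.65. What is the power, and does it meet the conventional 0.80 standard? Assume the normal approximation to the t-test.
Power ≈ 0.98; the study is adequately powered (power ≥ 0.80)

Power calculation (one-sample t-test, normal approximation):
z_β = d · √n - z_{α/2}
z_β = 0.65 · √39 - 1.960
z_β = 0.65 · 6.245 - 1.960
z_β = 2.099

Power = Φ(z_β) = Φ(2.099) ≈ 0.982

Effect size d = 0.65 is medium by Cohen's convention (0.2/0.5/0.8).

Threshold: power ≥ 0.80 is conventionally adequate.
Power ≈ 0.98 → the study is adequately powered (power ≥ 0.80).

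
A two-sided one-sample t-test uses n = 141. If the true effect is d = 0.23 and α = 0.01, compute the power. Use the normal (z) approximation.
Power ≈ 0.56

Power calculation (one-sample t-test, normal approximation):
z_β = d · √n - z_{α/2}
z_β = 0.23 · √141 - 2.576
z_β = 0.23 · 11.874 - 2.576
z_β = 0.155

Power = Φ(z_β) = Φ(0.155) ≈ 0.562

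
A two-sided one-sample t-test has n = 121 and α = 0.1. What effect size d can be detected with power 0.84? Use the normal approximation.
d ≈ 0.24

Minimum detectable effect (one-sample t-test, normal approximation):
d = (z_{α/2} + z_β) / √n
d = (1.645 + 0.994) / √121
d = 2.639 / 11.000
d ≈ 0.24

By Cohen's convention (0.2 small / 0.5 medium / 0.8 large): small effect.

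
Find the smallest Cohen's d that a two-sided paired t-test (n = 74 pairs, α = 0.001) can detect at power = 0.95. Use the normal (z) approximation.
d ≈ 0.57

Minimum detectable effect (paired t-test, normal approximation):
d = (z_{α/2} + z_β) / √n
d = (3.291 + 1.645) / √74
d = 4.935 / 8.602
d ≈ 0.57

By Cohen's convention (0.2 small / 0.5 medium / 0.8 large): medium effect.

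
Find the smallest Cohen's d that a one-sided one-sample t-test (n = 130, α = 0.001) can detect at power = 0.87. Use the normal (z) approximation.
d ≈ 0.37

Minimum detectable effect (one-sample t-test, normal approximation):
d = (z_α + z_β) / √n
d = (3.090 + 1.126) / √130
d = 4.217 / 11.402
d ≈ 0.37

By Cohen's convention (0.2 small / 0.5 medium / 0.8 large): small effect.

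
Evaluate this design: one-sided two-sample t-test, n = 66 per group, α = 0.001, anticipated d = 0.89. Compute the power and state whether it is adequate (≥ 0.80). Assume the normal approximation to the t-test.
Power ≈ 0.98; the study is adequately powered (power ≥ 0.80)

Power calculation (two-sample t-test, normal approximation):
z_β = d · √(n/2) - z_α
z_β = 0.89 · √(66/2) - 3.090
z_β = 0.89 · 5.745 - 3.090
z_β = 2.022

Power = Φ(z_β) = Φ(2.022) ≈ 0.978

Effect size d = 0.89 is large by Cohen's convention (0.2/0.5/0.8).

Threshold: power ≥ 0.80 is conventionally adequate.
Power ≈ 0.98 → the study is adequately powered (power ≥ 0.80).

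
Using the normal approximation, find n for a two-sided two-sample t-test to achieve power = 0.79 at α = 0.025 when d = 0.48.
n = 81 per group

Sample size formula (two-sample t-test, normal approximation):
n = 2 · ((z_{α/2} + z_β) / d)²

z_{α/2} = 2.241 (for α = 0.025, two-sided)
z_β = 0.806 (for power = 0.79)
d = 0.48

n = 2 · ((2.241 + 0.806) / 0.48)²
n = 2 · (6.348)²
n ≈ 80.59
Round up to the next whole number: n = 81 per group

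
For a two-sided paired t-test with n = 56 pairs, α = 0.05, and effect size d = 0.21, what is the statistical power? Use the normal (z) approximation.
Power ≈ 0.35

Power calculation (paired t-test, normal approximation):
z_β = d · √n - z_{α/2}
z_β = 0.21 · √56 - 1.960
z_β = 0.21 · 7.483 - 1.960
z_β = -0.388

Power = Φ(z_β) = Φ(-0.388) ≈ 0.349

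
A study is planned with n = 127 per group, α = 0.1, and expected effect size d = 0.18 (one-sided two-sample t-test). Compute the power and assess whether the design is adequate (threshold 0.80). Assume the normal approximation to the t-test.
Power ≈ 0.56; the study is underpowered (power < 0.80)

Power calculation (two-sample t-test, normal approximation):
z_β = d · √(n/2) - z_α
z_β = 0.18 · √(127/2) - 1.282
z_β = 0.18 · 7.969 - 1.282
z_β = 0.153

Power = Φ(z_β) = Φ(0.153) ≈ 0.561

Effect size d = 0.18 is very small by Cohen's convention (0.2/0.5/0.8).

Threshold: power ≥ 0.80 is conventionally adequate.
Power ≈ 0.56 → the study is underpowered (power < 0.80).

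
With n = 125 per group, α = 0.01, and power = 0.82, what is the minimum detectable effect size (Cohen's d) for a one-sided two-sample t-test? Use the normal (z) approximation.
d ≈ 0.41

Minimum detectable effect (two-sample t-test, normal approximation):
d = (z_α + z_β) / √(n/2)
d = (2.326 + 0.915) / √(125/2)
d = 3.242 / 7.906
d ≈ 0.41

By Cohen's convention (0.2 small / 0.5 medium / 0.8 large): small effect.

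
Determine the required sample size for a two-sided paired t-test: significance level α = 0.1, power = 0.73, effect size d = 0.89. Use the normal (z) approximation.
n = 7 pairs

Sample size formula (paired t-test, normal approximation):
n = ((z_{α/2} + z_β) / d)²

z_{α/2} = 1.645 (for α = 0.1, two-sided)
z_β = 0.613 (for power = 0.73)
d = 0.89

n = ((1.645 + 0.613) / 0.89)²
n = (2.537)²
n ≈ 6.44
Round up to the next whole number: n = 7 pairs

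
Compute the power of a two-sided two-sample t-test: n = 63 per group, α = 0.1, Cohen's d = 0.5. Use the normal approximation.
Power ≈ 0.88

Power calculation (two-sample t-test, normal approximation):
z_β = d · √(n/2) - z_{α/2}
z_β = 0.5 · √(63/2) - 1.645
z_β = 0.5 · 5.612 - 1.645
z_β = 1.161

Power = Φ(z_β) = Φ(1.161) ≈ 0.877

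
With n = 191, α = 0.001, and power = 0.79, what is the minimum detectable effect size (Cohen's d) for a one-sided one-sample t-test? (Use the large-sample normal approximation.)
d ≈ 0.28

Minimum detectable effect (one-sample t-test, normal approximation):
d = (z_α + z_β) / √n
d = (3.090 + 0.806) / √191
d = 3.897 / 13.820
d ≈ 0.28

By Cohen's convention (0.2 small / 0.5 medium / 0.8 large): small effect.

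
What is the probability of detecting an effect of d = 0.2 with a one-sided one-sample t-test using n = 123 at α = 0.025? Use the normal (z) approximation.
Power ≈ 0.60

Power calculation (one-sample t-test, normal approximation):
z_β = d · √n - z_α
z_β = 0.2 · √123 - 1.960
z_β = 0.2 · 11.091 - 1.960
z_β = 0.258

Power = Φ(z_β) = Φ(0.258) ≈ 0.602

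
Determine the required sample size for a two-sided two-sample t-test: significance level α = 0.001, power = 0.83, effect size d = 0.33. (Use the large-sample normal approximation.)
n = 331 per group

Sample size formula (two-sample t-test, normal approximation):
n = 2 · ((z_{α/2} + z_β) / d)²

z_{α/2} = 3.291 (for α = 0.001, two-sided)
z_β = 0.954 (for power = 0.83)
d = 0.33

n = 2 · ((3.291 + 0.954) / 0.33)²
n = 2 · (12.864)²
n ≈ 330.96
Round up to the next whole number: n = 331 per group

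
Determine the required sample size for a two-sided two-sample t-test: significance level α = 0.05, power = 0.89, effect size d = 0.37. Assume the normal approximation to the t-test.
n = 149 per group

Sample size formula (two-sample t-test, normal approximation):
n = 2 · ((z_{α/2} + z_β) / d)²

z_{α/2} = 1.960 (for α = 0.05, two-sided)
z_β = 1.227 (for power = 0.89)
d = 0.37

n = 2 · ((1.960 + 1.227) / 0.37)²
n = 2 · (8.614)²
n ≈ 148.40
Round up to the next whole number: n = 149 per group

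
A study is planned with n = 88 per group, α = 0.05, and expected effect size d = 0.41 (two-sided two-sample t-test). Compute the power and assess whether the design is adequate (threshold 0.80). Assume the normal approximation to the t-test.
Power ≈ 0.78; the study is underpowered (power < 0.80)

Power calculation (two-sample t-test, normal approximation):
z_β = d · √(n/2) - z_{α/2}
z_β = 0.41 · √(88/2) - 1.960
z_β = 0.41 · 6.633 - 1.960
z_β = 0.760

Power = Φ(z_β) = Φ(0.760) ≈ 0.776

Effect size d = 0.41 is small by Cohen's convention (0.2/0.5/0.8).

Threshold: power ≥ 0.80 is conventionally adequate.
Power ≈ 0.78 → the study is underpowered (power < 0.80).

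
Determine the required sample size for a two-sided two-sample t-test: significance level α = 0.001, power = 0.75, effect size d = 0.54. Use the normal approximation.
n = 108 per group

Sample size formula (two-sample t-test, normal approximation):
n = 2 · ((z_{α/2} + z_β) / d)²

z_{α/2} = 3.291 (for α = 0.001, two-sided)
z_β = 0.674 (for power = 0.75)
d = 0.54

n = 2 · ((3.291 + 0.674) / 0.54)²
n = 2 · (7.343)²
n ≈ 107.84
Round up to the next whole number: n = 108 per group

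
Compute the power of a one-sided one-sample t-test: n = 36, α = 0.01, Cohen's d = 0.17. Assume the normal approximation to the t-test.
Power ≈ 0.10

Power calculation (one-sample t-test, normal approximation):
z_β = d · √n - z_α
z_β = 0.17 · √36 - 2.326
z_β = 0.17 · 6.000 - 2.326
z_β = -1.306

Power = Φ(z_β) = Φ(-1.306) ≈ 0.096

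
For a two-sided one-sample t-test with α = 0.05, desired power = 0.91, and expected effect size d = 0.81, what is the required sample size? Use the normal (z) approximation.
n = 17

Sample size formula (one-sample t-test, normal approximation):
n = ((z_{α/2} + z_β) / d)²

z_{α/2} = 1.960 (for α = 0.05, two-sided)
z_β = 1.341 (for power = 0.91)
d = 0.81

n = ((1.960 + 1.341) / 0.81)²
n = (4.075)²
n ≈ 16.61
Round up to the next whole number: n = 17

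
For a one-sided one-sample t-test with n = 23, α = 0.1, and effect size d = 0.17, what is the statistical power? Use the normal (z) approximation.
Power ≈ 0.32

Power calculation (one-sample t-test, normal approximation):
z_β = d · √n - z_α
z_β = 0.17 · √23 - 1.282
z_β = 0.17 · 4.796 - 1.282
z_β = -0.466

Power = Φ(z_β) = Φ(-0.466) ≈ 0.321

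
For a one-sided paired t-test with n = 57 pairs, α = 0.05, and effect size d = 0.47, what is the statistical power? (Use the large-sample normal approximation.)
Power ≈ 0.97

Power calculation (paired t-test, normal approximation):
z_β = d · √n - z_α
z_β = 0.47 · √57 - 1.645
z_β = 0.47 · 7.550 - 1.645
z_β = 1.904

Power = Φ(z_β) = Φ(1.904) ≈ 0.972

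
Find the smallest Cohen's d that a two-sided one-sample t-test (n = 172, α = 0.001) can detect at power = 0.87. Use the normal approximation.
d ≈ 0.34

Minimum detectable effect (one-sample t-test, normal approximation):
d = (z_{α/2} + z_β) / √n
d = (3.291 + 1.126) / √172
d = 4.417 / 13.115
d ≈ 0.34

By Cohen's convention (0.2 small / 0.5 medium / 0.8 large): small effect.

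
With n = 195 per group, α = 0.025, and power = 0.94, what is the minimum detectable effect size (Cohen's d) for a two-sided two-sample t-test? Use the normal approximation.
d ≈ 0.38

Minimum detectable effect (two-sample t-test, normal approximation):
d = (z_{α/2} + z_β) / √(n/2)
d = (2.241 + 1.555) / √(195/2)
d = 3.796 / 9.874
d ≈ 0.38

By Cohen's convention (0.2 small / 0.5 medium / 0.8 large): small effect.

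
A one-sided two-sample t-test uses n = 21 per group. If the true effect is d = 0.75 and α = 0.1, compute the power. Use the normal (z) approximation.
Power ≈ 0.87

Power calculation (two-sample t-test, normal approximation):
z_β = d · √(n/2) - z_α
z_β = 0.75 · √(21/2) - 1.282
z_β = 0.75 · 3.240 - 1.282
z_β = 1.149

Power = Φ(z_β) = Φ(1.149) ≈ 0.875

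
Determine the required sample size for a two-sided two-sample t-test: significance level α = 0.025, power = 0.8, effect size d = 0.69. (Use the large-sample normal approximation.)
n = 40 per group

Sample size formula (two-sample t-test, normal approximation):
n = 2 · ((z_{α/2} + z_β) / d)²

z_{α/2} = 2.241 (for α = 0.025, two-sided)
z_β = 0.842 (for power = 0.8)
d = 0.69

n = 2 · ((2.241 + 0.842) / 0.69)²
n = 2 · (4.468)²
n ≈ 39.93
Round up to the next whole number: n = 40 per group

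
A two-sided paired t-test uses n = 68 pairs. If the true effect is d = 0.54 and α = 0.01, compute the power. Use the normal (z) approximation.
Power ≈ 0.97

Power calculation (paired t-test, normal approximation):
z_β = d · √n - z_{α/2}
z_β = 0.54 · √68 - 2.576
z_β = 0.54 · 8.246 - 2.576
z_β = 1.877

Power = Φ(z_β) = Φ(1.877) ≈ 0.970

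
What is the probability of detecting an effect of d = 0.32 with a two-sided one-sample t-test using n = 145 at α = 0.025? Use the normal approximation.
Power ≈ 0.95

Power calculation (one-sample t-test, normal approximation):
z_β = d · √n - z_{α/2}
z_β = 0.32 · √145 - 2.241
z_β = 0.32 · 12.042 - 2.241
z_β = 1.612

Power = Φ(z_β) = Φ(1.612) ≈ 0.947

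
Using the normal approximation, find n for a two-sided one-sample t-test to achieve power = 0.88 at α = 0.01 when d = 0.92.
n = 17

Sample size formula (one-sample t-test, normal approximation):
n = ((z_{α/2} + z_β) / d)²

z_{α/2} = 2.576 (for α = 0.01, two-sided)
z_β = 1.175 (for power = 0.88)
d = 0.92

n = ((2.576 + 1.175) / 0.92)²
n = (4.077)²
n ≈ 16.62
Round up to the next whole number: n = 17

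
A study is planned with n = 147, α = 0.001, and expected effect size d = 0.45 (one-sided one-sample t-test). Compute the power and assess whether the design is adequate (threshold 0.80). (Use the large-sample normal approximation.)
Power ≈ 0.99; the study is adequately powered (power ≥ 0.80)

Power calculation (one-sample t-test, normal approximation):
z_β = d · √n - z_α
z_β = 0.45 · √147 - 3.090
z_β = 0.45 · 12.124 - 3.090
z_β = 2.366

Power = Φ(z_β) = Φ(2.366) ≈ 0.991

Effect size d = 0.45 is small by Cohen's convention (0.2/0.5/0.8).

Threshold: power ≥ 0.80 is conventionally adequate.
Power ≈ 0.99 → the study is adequately powered (power ≥ 0.80).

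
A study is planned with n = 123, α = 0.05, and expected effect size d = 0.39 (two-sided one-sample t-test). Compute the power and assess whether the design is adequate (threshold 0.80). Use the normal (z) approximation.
Power ≈ 0.99; the study is adequately powered (power ≥ 0.80)

Power calculation (one-sample t-test, normal approximation):
z_β = d · √n - z_{α/2}
z_β = 0.39 · √123 - 1.960
z_β = 0.39 · 11.091 - 1.960
z_β = 2.365

Power = Φ(z_β) = Φ(2.365) ≈ 0.991

Effect size d = 0.39 is small by Cohen's convention (0.2/0.5/0.8).

Threshold: power ≥ 0.80 is conventionally adequate.
Power ≈ 0.99 → the study is adequately powered (power ≥ 0.80).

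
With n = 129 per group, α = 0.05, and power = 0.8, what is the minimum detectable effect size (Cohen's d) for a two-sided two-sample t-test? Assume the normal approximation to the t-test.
d ≈ 0.35

Minimum detectable effect (two-sample t-test, normal approximation):
d = (z_{α/2} + z_β) / √(n/2)
d = (1.960 + 0.842) / √(129/2)
d = 2.802 / 8.031
d ≈ 0.35

By Cohen's convention (0.2 small / 0.5 medium / 0.8 large): small effect.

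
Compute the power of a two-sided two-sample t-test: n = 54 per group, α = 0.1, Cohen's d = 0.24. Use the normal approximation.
Power ≈ 0.35

Power calculation (two-sample t-test, normal approximation):
z_β = d · √(n/2) - z_{α/2}
z_β = 0.24 · √(54/2) - 1.645
z_β = 0.24 · 5.196 - 1.645
z_β = -0.398

Power = Φ(z_β) = Φ(-0.398) ≈ 0.345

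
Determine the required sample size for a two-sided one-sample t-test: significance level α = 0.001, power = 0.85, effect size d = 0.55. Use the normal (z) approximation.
n = 62

Sample size formula (one-sample t-test, normal approximation):
n = ((z_{α/2} + z_β) / d)²

z_{α/2} = 3.291 (for α = 0.001, two-sided)
z_β = 1.036 (for power = 0.85)
d = 0.55

n = ((3.291 + 1.036) / 0.55)²
n = (7.867)²
n ≈ 61.89
Round up to the next whole number: n = 62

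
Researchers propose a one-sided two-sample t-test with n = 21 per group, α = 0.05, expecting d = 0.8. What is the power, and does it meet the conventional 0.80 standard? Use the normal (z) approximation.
Power ≈ 0.83; the study is adequately powered (power ≥ 0.80)

Power calculation (two-sample t-test, normal approximation):
z_β = d · √(n/2) - z_α
z_β = 0.8 · √(21/2) - 1.645
z_β = 0.8 · 3.240 - 1.645
z_β = 0.947

Power = Φ(z_β) = Φ(0.947) ≈ 0.828

Effect size d = 0.8 is large by Cohen's convention (0.2/0.5/0.8).

Threshold: power ≥ 0.80 is conventionally adequate.
Power ≈ 0.83 → the study is adequately powered (power ≥ 0.80).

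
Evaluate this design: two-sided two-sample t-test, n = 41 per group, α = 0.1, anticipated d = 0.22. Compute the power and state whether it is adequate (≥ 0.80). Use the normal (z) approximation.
Power ≈ 0.26; the study is underpowered (power < 0.80)

Power calculation (two-sample t-test, normal approximation):
z_β = d · √(n/2) - z_{α/2}
z_β = 0.22 · √(41/2) - 1.645
z_β = 0.22 · 4.528 - 1.645
z_β = -0.649

Power = Φ(z_β) = Φ(-0.649) ≈ 0.258

Effect size d = 0.22 is small by Cohen's convention (0.2/0.5/0.8).

Threshold: power ≥ 0.80 is conventionally adequate.
Power ≈ 0.26 → the study is underpowered (power < 0.80).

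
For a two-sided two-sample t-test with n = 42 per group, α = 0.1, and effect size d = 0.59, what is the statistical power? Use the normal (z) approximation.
Power ≈ 0.86

Power calculation (two-sample t-test, normal approximation):
z_β = d · √(n/2) - z_{α/2}
z_β = 0.59 · √(42/2) - 1.645
z_β = 0.59 · 4.583 - 1.645
z_β = 1.059

Power = Φ(z_β) = Φ(1.059) ≈ 0.855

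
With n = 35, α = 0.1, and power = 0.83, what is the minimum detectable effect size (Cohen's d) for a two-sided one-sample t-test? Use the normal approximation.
d ≈ 0.44

Minimum detectable effect (one-sample t-test, normal approximation):
d = (z_{α/2} + z_β) / √n
d = (1.645 + 0.954) / √35
d = 2.599 / 5.916
d ≈ 0.44

By Cohen's convention (0.2 small / 0.5 medium / 0.8 large): small effect.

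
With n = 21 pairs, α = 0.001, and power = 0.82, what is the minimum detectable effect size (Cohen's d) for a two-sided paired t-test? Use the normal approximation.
d ≈ 0.92

Minimum detectable effect (paired t-test, normal approximation):
d = (z_{α/2} + z_β) / √n
d = (3.291 + 0.915) / √21
d = 4.206 / 4.583
d ≈ 0.92

By Cohen's convention (0.2 small / 0.5 medium / 0.8 large): large effect.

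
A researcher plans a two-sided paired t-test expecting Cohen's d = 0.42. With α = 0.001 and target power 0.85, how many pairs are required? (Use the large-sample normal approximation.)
n = 107 pairs

Sample size formula (paired t-test, normal approximation):
n = ((z_{α/2} + z_β) / d)²

z_{α/2} = 3.291 (for α = 0.001, two-sided)
z_β = 1.036 (for power = 0.85)
d = 0.42

n = ((3.291 + 1.036) / 0.42)²
n = (10.302)²
n ≈ 106.13
Round up to the next whole number: n = 107 pairs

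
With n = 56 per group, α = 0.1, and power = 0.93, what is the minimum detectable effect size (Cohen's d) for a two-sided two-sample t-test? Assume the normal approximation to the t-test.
d ≈ 0.59

Minimum detectable effect (two-sample t-test, normal approximation):
d = (z_{α/2} + z_β) / √(n/2)
d = (1.645 + 1.476) / √(56/2)
d = 3.121 / 5.292
d ≈ 0.59

By Cohen's convention (0.2 small / 0.5 medium / 0.8 large): medium effect.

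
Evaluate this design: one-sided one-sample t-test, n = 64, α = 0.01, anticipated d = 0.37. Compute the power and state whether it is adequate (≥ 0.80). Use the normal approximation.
Power ≈ 0.74; the study is underpowered (power < 0.80)

Power calculation (one-sample t-test, normal approximation):
z_β = d · √n - z_α
z_β = 0.37 · √64 - 2.326
z_β = 0.37 · 8.000 - 2.326
z_β = 0.634

Power = Φ(z_β) = Φ(0.634) ≈ 0.737

Effect size d = 0.37 is small by Cohen's convention (0.2/0.5/0.8).

Threshold: power ≥ 0.80 is conventionally adequate.
Power ≈ 0.74 → the study is underpowered (power < 0.80).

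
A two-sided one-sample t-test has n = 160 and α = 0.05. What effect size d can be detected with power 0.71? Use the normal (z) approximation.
d ≈ 0.20

Minimum detectable effect (one-sample t-test, normal approximation):
d = (z_{α/2} + z_β) / √n
d = (1.960 + 0.553) / √160
d = 2.513 / 12.649
d ≈ 0.20

By Cohen's convention (0.2 small / 0.5 medium / 0.8 large): small effect.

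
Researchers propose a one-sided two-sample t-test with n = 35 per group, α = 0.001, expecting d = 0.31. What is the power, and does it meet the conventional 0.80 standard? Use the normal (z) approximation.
Power ≈ 0.04; the study is underpowered (power < 0.80)

Power calculation (two-sample t-test, normal approximation):
z_β = d · √(n/2) - z_α
z_β = 0.31 · √(35/2) - 3.090
z_β = 0.31 · 4.183 - 3.090
z_β = -1.793

Power = Φ(z_β) = Φ(-1.793) ≈ 0.036

Effect size d = 0.31 is small by Cohen's convention (0.2/0.5/0.8).

Threshold: power ≥ 0.80 is conventionally adequate.
Power ≈ 0.04 → the study is underpowered (power < 0.80).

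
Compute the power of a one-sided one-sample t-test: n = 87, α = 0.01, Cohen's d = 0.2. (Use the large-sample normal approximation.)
Power ≈ 0.32

Power calculation (one-sample t-test, normal approximation):
z_β = d · √n - z_α
z_β = 0.2 · √87 - 2.326
z_β = 0.2 · 9.327 - 2.326
z_β = -0.461

Power = Φ(z_β) = Φ(-0.461) ≈ 0.322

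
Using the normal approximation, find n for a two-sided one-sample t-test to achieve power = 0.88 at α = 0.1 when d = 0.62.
n = 21

Sample size formula (one-sample t-test, normal approximation):
n = ((z_{α/2} + z_β) / d)²

z_{α/2} = 1.645 (for α = 0.1, two-sided)
z_β = 1.175 (for power = 0.88)
d = 0.62

n = ((1.645 + 1.175) / 0.62)²
n = (4.548)²
n ≈ 20.68
Round up to the next whole number: n = 21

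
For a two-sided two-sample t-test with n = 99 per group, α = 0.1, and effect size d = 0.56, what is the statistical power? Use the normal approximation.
Power ≈ 0.99

Power calculation (two-sample t-test, normal approximation):
z_β = d · √(n/2) - z_{α/2}
z_β = 0.56 · √(99/2) - 1.645
z_β = 0.56 · 7.036 - 1.645
z_β = 2.295

Power = Φ(z_β) = Φ(2.295) ≈ 0.989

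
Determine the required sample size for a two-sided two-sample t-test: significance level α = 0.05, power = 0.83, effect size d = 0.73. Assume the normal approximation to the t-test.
n = 32 per group

Sample size formula (two-sample t-test, normal approximation):
n = 2 · ((z_{α/2} + z_β) / d)²

z_{α/2} = 1.960 (for α = 0.05, two-sided)
z_β = 0.954 (for power = 0.83)
d = 0.73

n = 2 · ((1.960 + 0.954) / 0.73)²
n = 2 · (3.992)²
n ≈ 31.87
Round up to the next whole number: n = 32 per group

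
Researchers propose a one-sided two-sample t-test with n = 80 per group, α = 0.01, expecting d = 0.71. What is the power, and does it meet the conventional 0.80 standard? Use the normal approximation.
Power ≈ 0.98; the study is adequately powered (power ≥ 0.80)

Power calculation (two-sample t-test, normal approximation):
z_β = d · √(n/2) - z_α
z_β = 0.71 · √(80/2) - 2.326
z_β = 0.71 · 6.325 - 2.326
z_β = 2.164

Power = Φ(z_β) = Φ(2.164) ≈ 0.985

Effect size d = 0.71 is medium by Cohen's convention (0.2/0.5/0.8).

Threshold: power ≥ 0.80 is conventionally adequate.
Power ≈ 0.98 → the study is adequately powered (power ≥ 0.80).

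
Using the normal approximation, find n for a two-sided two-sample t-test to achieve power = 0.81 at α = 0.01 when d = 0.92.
n = 29 per group

Sample size formula (two-sample t-test, normal approximation):
n = 2 · ((z_{α/2} + z_β) / d)²

z_{α/2} = 2.576 (for α = 0.01, two-sided)
z_β = 0.878 (for power = 0.81)
d = 0.92

n = 2 · ((2.576 + 0.878) / 0.92)²
n = 2 · (3.754)²
n ≈ 28.19
Round up to the next whole number: n = 29 per group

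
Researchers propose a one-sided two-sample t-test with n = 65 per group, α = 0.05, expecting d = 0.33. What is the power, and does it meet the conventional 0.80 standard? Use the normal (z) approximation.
Power ≈ 0.59; the study is underpowered (power < 0.80)

Power calculation (two-sample t-test, normal approximation):
z_β = d · √(n/2) - z_α
z_β = 0.33 · √(65/2) - 1.645
z_β = 0.33 · 5.701 - 1.645
z_β = 0.236

Power = Φ(z_β) = Φ(0.236) ≈ 0.593

Effect size d = 0.33 is small by Cohen's convention (0.2/0.5/0.8).

Threshold: power ≥ 0.80 is conventionally adequate.
Power ≈ 0.59 → the study is underpowered (power < 0.80).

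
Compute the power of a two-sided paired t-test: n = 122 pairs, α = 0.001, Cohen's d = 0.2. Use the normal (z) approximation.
Power ≈ 0.14

Power calculation (paired t-test, normal approximation):
z_β = d · √n - z_{α/2}
z_β = 0.2 · √122 - 3.291
z_β = 0.2 · 11.045 - 3.291
z_β = -1.081

Power = Φ(z_β) = Φ(-1.081) ≈ 0.140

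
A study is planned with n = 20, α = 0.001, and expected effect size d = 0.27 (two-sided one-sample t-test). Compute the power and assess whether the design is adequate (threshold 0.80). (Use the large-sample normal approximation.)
Power ≈ 0.02; the study is underpowered (power < 0.80)

Power calculation (one-sample t-test, normal approximation):
z_β = d · √n - z_{α/2}
z_β = 0.27 · √20 - 3.291
z_β = 0.27 · 4.472 - 3.291
z_β = -2.083

Power = Φ(z_β) = Φ(-2.083) ≈ 0.019

Effect size d = 0.27 is small by Cohen's convention (0.2/0.5/0.8).

Threshold: power ≥ 0.80 is conventionally adequate.
Power ≈ 0.02 → the study is underpowered (power < 0.80).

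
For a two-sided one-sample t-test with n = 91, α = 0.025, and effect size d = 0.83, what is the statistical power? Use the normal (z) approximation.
Power ≈ 1.00

Power calculation (one-sample t-test, normal approximation):
z_β = d · √n - z_{α/2}
z_β = 0.83 · √91 - 2.241
z_β = 0.83 · 9.539 - 2.241
z_β = 5.676

Power = Φ(z_β) = Φ(5.676) ≈ 1.000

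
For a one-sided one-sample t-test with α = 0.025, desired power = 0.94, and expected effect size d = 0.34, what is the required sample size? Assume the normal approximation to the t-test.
n = 107

Sample size formula (one-sample t-test, normal approximation):
n = ((z_α + z_β) / d)²

z_α = 1.960 (for α = 0.025, one-sided)
z_β = 1.555 (for power = 0.94)
d = 0.34

n = ((1.960 + 1.555) / 0.34)²
n = (10.338)²
n ≈ 106.87
Round up to the next whole number: n = 107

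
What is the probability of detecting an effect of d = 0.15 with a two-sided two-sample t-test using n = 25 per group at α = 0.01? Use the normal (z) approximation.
Power ≈ 0.02

Power calculation (two-sample t-test, normal approximation):
z_β = d · √(n/2) - z_{α/2}
z_β = 0.15 · √(25/2) - 2.576
z_β = 0.15 · 3.536 - 2.576
z_β = -2.045

Power = Φ(z_β) = Φ(-2.045) ≈ 0.020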